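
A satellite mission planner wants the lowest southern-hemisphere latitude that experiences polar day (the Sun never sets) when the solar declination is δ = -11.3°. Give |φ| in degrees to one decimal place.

|φ| = 78.7°

Polar day requires cos H₀ = −tan φ tan δ ≤ −1, i.e. tan φ tan δ ≥ 1.
The boundary is |tan φ| · |tan δ| = 1, so |φ| = 90° − |δ| = 90° − 11.3° = 78.7° in the southern hemisphere.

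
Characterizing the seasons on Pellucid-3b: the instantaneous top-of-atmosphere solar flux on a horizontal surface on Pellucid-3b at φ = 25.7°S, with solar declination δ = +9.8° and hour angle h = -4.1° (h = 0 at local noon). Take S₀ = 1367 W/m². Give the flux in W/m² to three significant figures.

1.11e+03 W/m²

cos θ_z = sin φ sin δ + cos φ cos δ cos h = -0.073813 + 0.885656 = 0.811843.
Flux = S₀ · cos θ_z = 1367 × 0.811843 = 1110 W/m².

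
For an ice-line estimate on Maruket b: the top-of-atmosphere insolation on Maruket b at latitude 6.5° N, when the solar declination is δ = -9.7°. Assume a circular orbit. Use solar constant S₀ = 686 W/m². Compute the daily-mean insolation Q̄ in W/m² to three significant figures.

Q̄ ≈ 207 W/m²

cos H₀ = −tan(+6.5°) tan(-9.700°) = 0.0195, H₀ = 1.5513 rad.
Bracket: H₀ sin φ sin δ + cos φ cos δ sin H₀ = 1.5513×0.11320×-0.16849 + 0.99357×0.98570×0.99981 = -0.029588 + 0.979176 = 0.949588.
Q̄ = (S₀/π) × [bracket] = (686/π) × 0.949588 = 207.4 W/m².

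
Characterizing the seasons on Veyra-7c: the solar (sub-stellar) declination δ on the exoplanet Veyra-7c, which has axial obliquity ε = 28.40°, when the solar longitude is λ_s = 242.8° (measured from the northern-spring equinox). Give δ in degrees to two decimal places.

δ = -25.03°

sin δ = sin ε · sin λ_s = sin 28.40° × sin 242.8° = -0.423028.
δ = arcsin(-0.423028) = -25.03°.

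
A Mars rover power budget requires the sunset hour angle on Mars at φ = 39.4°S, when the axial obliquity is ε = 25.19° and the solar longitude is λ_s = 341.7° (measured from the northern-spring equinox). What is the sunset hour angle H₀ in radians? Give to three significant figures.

H₀ = 1.68 rad

Solar declination: sin δ = sin ε · sin λ_s = sin 25.19° × sin 341.7° = -0.13364, so δ = -7.680°.
cos H₀ = −tan φ · tan δ = −tan(-39.4°) × tan(-7.680°) = -0.1108, so H₀ = 1.6818 rad = 96.36°.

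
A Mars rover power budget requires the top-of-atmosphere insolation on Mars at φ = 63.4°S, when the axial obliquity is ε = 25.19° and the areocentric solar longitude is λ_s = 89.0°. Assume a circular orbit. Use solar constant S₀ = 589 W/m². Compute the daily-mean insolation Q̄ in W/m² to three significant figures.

sin δ = sin 25.19° × sin 89.0° = 0.42556, so δ = +25.186°.
cos H₀ = −tan(-63.4°) tan(+25.186°) = 0.9391, H₀ = 0.3508 rad.
Bracket: H₀ sin φ sin δ + cos φ cos δ sin H₀ = 0.3508×-0.89415×0.42556 + 0.44776×0.90493×0.34366 = -0.133484 + 0.139248 = 0.005764.
Q̄ = (S₀/π) × [bracket] = (589/π) × 0.005764 = 1.081 W/m².

Q̄ ≈ 1.08 W/m²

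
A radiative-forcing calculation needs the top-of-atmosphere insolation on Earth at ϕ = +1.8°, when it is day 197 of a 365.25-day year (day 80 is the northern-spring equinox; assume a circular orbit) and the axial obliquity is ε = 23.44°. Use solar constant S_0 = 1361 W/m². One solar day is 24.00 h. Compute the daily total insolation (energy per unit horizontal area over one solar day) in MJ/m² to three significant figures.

Solar longitude: L_s = 360° × (197 − 80)/365.25 = 115.318°.
sin δ = sin 23.44° × sin 115.318° = 0.35958, so δ = +21.074°.
cos h₀ = −tan(+1.8°) tan(+21.074°) = -0.0121, h₀ = 1.5829 rad.
Bracket: h₀ sin ϕ sin δ + cos ϕ cos δ sin h₀ = 1.5829×0.03141×0.35958 + 0.99951×0.93311×0.99993 = 0.017878 + 0.932587 = 0.950465.
Q̄ = (S_0/π) × [bracket] = (1361/π) × 0.950465 = 411.76 W/m².
Daily total = Q̄ × 24.00 h × 3600 s/h = 411.76 × 24.00 × 3600 / 10⁶ = 35.58 MJ/m².

35.6 MJ/m²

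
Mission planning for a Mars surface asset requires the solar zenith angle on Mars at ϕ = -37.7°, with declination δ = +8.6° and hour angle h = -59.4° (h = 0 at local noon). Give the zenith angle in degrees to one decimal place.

θ_z = 72.1°

cos θ_z = sin ϕ sin δ + cos ϕ cos δ cos h = -0.091445 + 0.398237 = 0.306792.
θ_z = arccos(0.306792) = 72.1°.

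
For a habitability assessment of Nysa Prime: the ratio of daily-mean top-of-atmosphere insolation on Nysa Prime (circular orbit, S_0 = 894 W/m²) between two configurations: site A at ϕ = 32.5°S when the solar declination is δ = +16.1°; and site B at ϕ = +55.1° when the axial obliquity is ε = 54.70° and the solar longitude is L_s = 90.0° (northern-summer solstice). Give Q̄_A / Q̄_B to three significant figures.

Q̄_A / Q̄_B ≈ 0.281

— Configuration A (ϕ=-32.5°):
cos h₀ = −tan(-32.5°) tan(+16.100°) = 0.1839, h₀ = 1.3859 rad.
Bracket: h₀ sin ϕ sin δ + cos ϕ cos δ sin h₀ = 1.3859×-0.53730×0.27731 + 0.84339×0.96078×0.98295 = -0.206497 + 0.796496 = 0.589999.
Q̄ = (S_0/π) × [bracket] = (894/π) × 0.589999 = 167.90 W/m².
— Configuration B (ϕ=+55.1°):
Solar declination: sin δ = sin ε · sin L_s = sin 54.70° × sin 90.0° = 0.81614, so δ = +54.700°.
cos h₀ = −tan(+55.1°) tan(+54.700°) = -2.0246 ≤ −1 ⇒ polar day, h₀ = π.
Bracket: h₀ sin ϕ sin δ + cos ϕ cos δ sin h₀ = 3.1416×0.82015×0.81614 + 0.57215×0.57786×0.00000 = 2.102853 + 0.000000 = 2.102853.
Q̄ = (S_0/π) × [bracket] = (894/π) × 2.102853 = 598.41 W/m².
Ratio Q̄_A / Q̄_B = 167.90 / 598.41 = 0.2806.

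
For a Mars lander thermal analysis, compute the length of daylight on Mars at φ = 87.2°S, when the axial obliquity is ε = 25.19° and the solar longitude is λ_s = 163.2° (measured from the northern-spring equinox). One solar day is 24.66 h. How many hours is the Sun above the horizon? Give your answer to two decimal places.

0.00 h

Solar declination: sin δ = sin ε · sin λ_s = sin 25.19° × sin 163.2° = 0.12302, so δ = +7.066°.
cos H₀ = −tan φ · tan δ = 2.5345 ≥ 1, so the Sun never rises (polar night) and H₀ = 0.
Daylight = 2H₀/(2π) × 24.66 h = (0.0000/π) × 24.66 = 0.00 h.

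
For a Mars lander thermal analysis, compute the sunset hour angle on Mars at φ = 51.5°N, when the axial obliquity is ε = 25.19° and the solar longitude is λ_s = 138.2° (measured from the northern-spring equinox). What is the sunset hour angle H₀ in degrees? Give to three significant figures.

Solar declination: sin δ = sin ε · sin λ_s = sin 25.19° × sin 138.2° = 0.28369, so δ = +16.481°.
cos H₀ = −tan φ · tan δ = −tan(+51.5°) × tan(+16.481°) = -0.3719, so H₀ = 1.9519 rad = 111.83°.

H₀ = 112°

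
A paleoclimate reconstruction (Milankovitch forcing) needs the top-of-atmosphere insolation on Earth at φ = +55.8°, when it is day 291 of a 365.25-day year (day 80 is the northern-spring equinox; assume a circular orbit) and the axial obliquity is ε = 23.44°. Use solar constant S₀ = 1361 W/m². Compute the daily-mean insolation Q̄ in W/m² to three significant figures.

Solar longitude: λ_s = 360° × (291 − 80)/365.25 = 207.967°.
sin δ = sin 23.44° × sin 207.967° = -0.18655, so δ = -10.751°.
cos H₀ = −tan(+55.8°) tan(-10.751°) = 0.2794, H₀ = 1.2876 rad.
Bracket: H₀ sin φ sin δ + cos φ cos δ sin H₀ = 1.2876×0.82708×-0.18655 + 0.56208×0.98245×0.96017 = -0.198666 + 0.530221 = 0.331555.
Q̄ = (S₀/π) × [bracket] = (1361/π) × 0.331555 = 143.6 W/m².

Q̄ ≈ 144 W/m²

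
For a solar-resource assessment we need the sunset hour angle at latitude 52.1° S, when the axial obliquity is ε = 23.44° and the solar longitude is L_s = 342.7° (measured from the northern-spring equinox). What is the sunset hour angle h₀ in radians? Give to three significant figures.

Solar declination: sin δ = sin ε · sin L_s = sin 23.44° × sin 342.7° = -0.11829, so δ = -6.794°.
cos h₀ = −tan ϕ · tan δ = −tan(-52.1°) × tan(-6.794°) = -0.1530, so h₀ = 1.7244 rad = 98.80°.

h₀ = 1.72 rad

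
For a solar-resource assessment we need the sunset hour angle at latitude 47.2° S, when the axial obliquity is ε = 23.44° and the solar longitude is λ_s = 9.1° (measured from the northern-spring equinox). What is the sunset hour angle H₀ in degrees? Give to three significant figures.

H₀ = 86.1°

Solar declination: sin δ = sin ε · sin λ_s = sin 23.44° × sin 9.1° = 0.06291, so δ = +3.607°.
cos H₀ = −tan φ · tan δ = −tan(-47.2°) × tan(+3.607°) = 0.0681, so H₀ = 1.5027 rad = 86.10°.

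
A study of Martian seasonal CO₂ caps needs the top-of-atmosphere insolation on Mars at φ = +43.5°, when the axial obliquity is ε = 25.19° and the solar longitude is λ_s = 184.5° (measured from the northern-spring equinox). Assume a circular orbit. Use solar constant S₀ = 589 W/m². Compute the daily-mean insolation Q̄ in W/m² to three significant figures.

Solar declination: sin δ = sin ε · sin λ_s = sin 25.19° × sin 184.5° = -0.03339, so δ = -1.914°.
cos H₀ = −tan(+43.5°) tan(-1.914°) = 0.0317, H₀ = 1.5391 rad.
Bracket: H₀ sin φ sin δ + cos φ cos δ sin H₀ = 1.5391×0.68835×-0.03339 + 0.72537×0.99944×0.99950 = -0.035375 + 0.724601 = 0.689226.
Q̄ = (S₀/π) × [bracket] = (589/π) × 0.689226 = 129.2 W/m².

Q̄ ≈ 129 W/m²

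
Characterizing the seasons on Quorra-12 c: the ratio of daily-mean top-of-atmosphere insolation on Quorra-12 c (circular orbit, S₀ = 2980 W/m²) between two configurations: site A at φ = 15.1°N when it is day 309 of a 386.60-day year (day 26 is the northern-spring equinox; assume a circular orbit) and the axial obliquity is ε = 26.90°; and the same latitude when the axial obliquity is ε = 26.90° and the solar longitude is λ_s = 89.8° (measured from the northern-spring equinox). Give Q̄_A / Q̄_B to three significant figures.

Q̄_A / Q̄_B ≈ 0.651

— Configuration A (φ=+15.1°):
Solar longitude: λ_s = 360° × (309 − 26)/386.60 = 263.528°.
sin δ = sin 26.90° × sin 263.528° = -0.44955, so δ = -26.715°.
cos H₀ = −tan(+15.1°) tan(-26.715°) = 0.1358, H₀ = 1.4346 rad.
Bracket: H₀ sin φ sin δ + cos φ cos δ sin H₀ = 1.4346×0.26050×-0.44955 + 0.96547×0.89325×0.99074 = -0.168003 + 0.854420 = 0.686417.
Q̄ = (S₀/π) × [bracket] = (2980/π) × 0.686417 = 651.11 W/m².
— Configuration B (φ=+15.1°):
Solar declination: sin δ = sin ε · sin λ_s = sin 26.90° × sin 89.8° = 0.45243, so δ = +26.900°.
cos H₀ = −tan(+15.1°) tan(+26.900°) = -0.1369, H₀ = 1.7081 rad.
Bracket: H₀ sin φ sin δ + cos φ cos δ sin H₀ = 1.7081×0.26050×0.45243 + 0.96547×0.89180×0.99059 = 0.201313 + 0.852904 = 1.054217.
Q̄ = (S₀/π) × [bracket] = (2980/π) × 1.054217 = 999.99 W/m².
Ratio Q̄_A / Q̄_B = 651.11 / 999.99 = 0.6511.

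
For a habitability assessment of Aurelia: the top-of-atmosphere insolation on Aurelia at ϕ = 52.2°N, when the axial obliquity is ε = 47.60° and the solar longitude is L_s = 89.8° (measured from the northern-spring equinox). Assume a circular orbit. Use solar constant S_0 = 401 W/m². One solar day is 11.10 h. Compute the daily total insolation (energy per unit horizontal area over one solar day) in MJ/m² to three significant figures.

Solar declination: sin δ = sin ε · sin L_s = sin 47.60° × sin 89.8° = 0.73845, so δ = +47.600°.
cos h₀ = −tan(+52.2°) tan(+47.600°) = -1.4118 ≤ −1 ⇒ polar day, h₀ = π.
Bracket: h₀ sin ϕ sin δ + cos ϕ cos δ sin h₀ = 3.1416×0.79016×0.73845 + 0.61291×0.67431×0.00000 = 1.833104 + 0.000000 = 1.833104.
Q̄ = (S_0/π) × [bracket] = (401/π) × 1.833104 = 233.98 W/m².
Daily total = Q̄ × 11.10 h × 3600 s/h = 233.98 × 11.10 × 3600 / 10⁶ = 9.350 MJ/m².

9.35 MJ/m²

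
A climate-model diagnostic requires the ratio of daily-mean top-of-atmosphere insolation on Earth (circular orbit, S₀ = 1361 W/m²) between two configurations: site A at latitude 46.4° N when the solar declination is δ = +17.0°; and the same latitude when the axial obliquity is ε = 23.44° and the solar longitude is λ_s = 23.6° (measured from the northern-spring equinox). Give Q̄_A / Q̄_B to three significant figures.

Q̄_A / Q̄_B ≈ 1.18

— Configuration A (φ=+46.4°):
cos H₀ = −tan(+46.4°) tan(+17.000°) = -0.3210, H₀ = 1.8976 rad.
Bracket: H₀ sin φ sin δ + cos φ cos δ sin H₀ = 1.8976×0.72417×0.29237 + 0.68962×0.95630×0.94706 = 0.401770 + 0.624571 = 1.026341.
Q̄ = (S₀/π) × [bracket] = (1361/π) × 1.026341 = 444.63 W/m².
— Configuration B (φ=+46.4°):
Solar declination: sin δ = sin ε · sin λ_s = sin 23.44° × sin 23.6° = 0.15925, so δ = +9.164°.
cos H₀ = −tan(+46.4°) tan(+9.164°) = -0.1694, H₀ = 1.7410 rad.
Bracket: H₀ sin φ sin δ + cos φ cos δ sin H₀ = 1.7410×0.72417×0.15925 + 0.68962×0.98724×0.98555 = 0.200779 + 0.670983 = 0.871762.
Q̄ = (S₀/π) × [bracket] = (1361/π) × 0.871762 = 377.66 W/m².
Ratio Q̄_A / Q̄_B = 444.63 / 377.66 = 1.177.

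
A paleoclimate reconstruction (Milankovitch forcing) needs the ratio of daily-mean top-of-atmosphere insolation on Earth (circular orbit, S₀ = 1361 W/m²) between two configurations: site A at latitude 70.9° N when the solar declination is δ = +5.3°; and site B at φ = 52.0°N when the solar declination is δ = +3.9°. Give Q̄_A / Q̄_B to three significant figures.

Q̄_A / Q̄_B ≈ 0.677

— Configuration A (φ=+70.9°):
cos H₀ = −tan(+70.9°) tan(+5.300°) = -0.2679, H₀ = 1.8420 rad.
Bracket: H₀ sin φ sin δ + cos φ cos δ sin H₀ = 1.8420×0.94495×0.09237 + 0.32722×0.99572×0.96345 = 0.160779 + 0.313911 = 0.474690.
Q̄ = (S₀/π) × [bracket] = (1361/π) × 0.474690 = 205.65 W/m².
— Configuration B (φ=+52.0°):
cos H₀ = −tan(+52.0°) tan(+3.900°) = -0.0873, H₀ = 1.6582 rad.
Bracket: H₀ sin φ sin δ + cos φ cos δ sin H₀ = 1.6582×0.78801×0.06802 + 0.61566×0.99768×0.99619 = 0.088880 + 0.611891 = 0.700771.
Q̄ = (S₀/π) × [bracket] = (1361/π) × 0.700771 = 303.59 W/m².
Ratio Q̄_A / Q̄_B = 205.65 / 303.59 = 0.6774.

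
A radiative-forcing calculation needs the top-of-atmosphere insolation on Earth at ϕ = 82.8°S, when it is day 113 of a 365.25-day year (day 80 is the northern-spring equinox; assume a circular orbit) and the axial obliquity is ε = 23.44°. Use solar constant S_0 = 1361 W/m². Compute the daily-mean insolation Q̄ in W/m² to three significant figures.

Solar longitude: L_s = 360° × (113 − 80)/365.25 = 32.526°.
sin δ = sin 23.44° × sin 32.526° = 0.21388, so δ = +12.350°.
cos h₀ = −tan(-82.8°) tan(+12.350°) = 1.7332 ≥ 1 ⇒ polar night, h₀ = 0 and Q̄ = 0.

Q̄ ≈ 0.00 W/m²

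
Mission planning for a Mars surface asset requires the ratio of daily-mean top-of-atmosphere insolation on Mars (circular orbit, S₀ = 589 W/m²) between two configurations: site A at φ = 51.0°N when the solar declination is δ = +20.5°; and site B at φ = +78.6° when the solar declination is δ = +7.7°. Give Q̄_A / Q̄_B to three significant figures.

Q̄_A / Q̄_B ≈ 2.41

— Configuration A (φ=+51.0°):
cos H₀ = −tan(+51.0°) tan(+20.500°) = -0.4617, H₀ = 2.0507 rad.
Bracket: H₀ sin φ sin δ + cos φ cos δ sin H₀ = 2.0507×0.77715×0.35021 + 0.62932×0.93667×0.88703 = 0.558130 + 0.522873 = 1.081003.
Q̄ = (S₀/π) × [bracket] = (589/π) × 1.081003 = 202.67 W/m².
— Configuration B (φ=+78.6°):
cos H₀ = −tan(+78.6°) tan(+7.700°) = -0.6705, H₀ = 2.3057 rad.
Bracket: H₀ sin φ sin δ + cos φ cos δ sin H₀ = 2.3057×0.98027×0.13399 + 0.19766×0.99098×0.74187 = 0.302845 + 0.145315 = 0.448160.
Q̄ = (S₀/π) × [bracket] = (589/π) × 0.448160 = 84.023 W/m².
Ratio Q̄_A / Q̄_B = 202.67 / 84.023 = 2.412.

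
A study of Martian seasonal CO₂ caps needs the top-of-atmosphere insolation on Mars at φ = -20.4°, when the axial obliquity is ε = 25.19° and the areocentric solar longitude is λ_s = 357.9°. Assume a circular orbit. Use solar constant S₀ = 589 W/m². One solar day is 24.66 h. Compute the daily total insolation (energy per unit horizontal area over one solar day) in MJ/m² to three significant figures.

15.7 MJ/m²

sin δ = sin 25.19° × sin 357.9° = -0.01560, so δ = -0.894°.
cos H₀ = −tan(-20.4°) tan(-0.894°) = -0.0058, H₀ = 1.5766 rad.
Bracket: H₀ sin φ sin δ + cos φ cos δ sin H₀ = 1.5766×-0.34857×-0.01560 + 0.93728×0.99988×0.99998 = 0.008573 + 0.937149 = 0.945722.
Q̄ = (S₀/π) × [bracket] = (589/π) × 0.945722 = 177.31 W/m².
Daily total = Q̄ × 24.66 h × 3600 s/h = 177.31 × 24.66 × 3600 / 10⁶ = 15.74 MJ/m².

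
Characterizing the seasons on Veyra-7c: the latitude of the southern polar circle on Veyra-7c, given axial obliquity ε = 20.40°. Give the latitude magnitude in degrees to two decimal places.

The polar circle is the lowest latitude that experiences at least one full rotation of continuous darkness at the northern-summer solstice; it lies at |φ| = 90° − ε = 90° − 20.40° = 69.60°.

69.60°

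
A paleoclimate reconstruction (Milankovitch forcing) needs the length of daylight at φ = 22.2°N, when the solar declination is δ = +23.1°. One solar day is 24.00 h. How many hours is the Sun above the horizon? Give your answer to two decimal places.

cos H₀ = −tan φ · tan δ = −tan(+22.2°) × tan(+23.100°) = -0.1741, so H₀ = 1.7458 rad = 100.02°.
Daylight = 2H₀/(2π) × 24.00 h = (1.7458/π) × 24.00 = 13.34 h.

13.34 h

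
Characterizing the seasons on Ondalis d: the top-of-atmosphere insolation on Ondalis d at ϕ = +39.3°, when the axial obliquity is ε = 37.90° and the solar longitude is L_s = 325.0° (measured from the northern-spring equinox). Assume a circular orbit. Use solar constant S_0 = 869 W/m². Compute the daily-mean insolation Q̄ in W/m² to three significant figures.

Solar declination: sin δ = sin ε · sin L_s = sin 37.90° × sin 325.0° = -0.35234, so δ = -20.630°.
cos h₀ = −tan(+39.3°) tan(-20.630°) = 0.3081, h₀ = 1.2576 rad.
Bracket: h₀ sin ϕ sin δ + cos ϕ cos δ sin h₀ = 1.2576×0.63338×-0.35234 + 0.77384×0.93587×0.95134 = -0.280652 + 0.688973 = 0.408321.
Q̄ = (S_0/π) × [bracket] = (869/π) × 0.408321 = 112.9 W/m².

Q̄ ≈ 113 W/m²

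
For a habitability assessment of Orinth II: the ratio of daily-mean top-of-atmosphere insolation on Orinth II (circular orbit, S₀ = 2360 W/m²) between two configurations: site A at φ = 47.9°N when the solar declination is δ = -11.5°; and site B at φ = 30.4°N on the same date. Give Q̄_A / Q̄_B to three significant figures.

— Configuration A (φ=+47.9°):
cos H₀ = −tan(+47.9°) tan(-11.500°) = 0.2252, H₀ = 1.3437 rad.
Bracket: H₀ sin φ sin δ + cos φ cos δ sin H₀ = 1.3437×0.74198×-0.19937 + 0.67043×0.97992×0.97432 = -0.198772 + 0.640097 = 0.441325.
Q̄ = (S₀/π) × [bracket] = (2360/π) × 0.441325 = 331.53 W/m².
— Configuration B (φ=+30.4°):
cos H₀ = −tan(+30.4°) tan(-11.500°) = 0.1194, H₀ = 1.4511 rad.
Bracket: H₀ sin φ sin δ + cos φ cos δ sin H₀ = 1.4511×0.50603×-0.19937 + 0.86251×0.97992×0.99285 = -0.146397 + 0.839148 = 0.692751.
Q̄ = (S₀/π) × [bracket] = (2360/π) × 0.692751 = 520.40 W/m².
Ratio Q̄_A / Q̄_B = 331.53 / 520.40 = 0.6371.

Q̄_A / Q̄_B ≈ 0.637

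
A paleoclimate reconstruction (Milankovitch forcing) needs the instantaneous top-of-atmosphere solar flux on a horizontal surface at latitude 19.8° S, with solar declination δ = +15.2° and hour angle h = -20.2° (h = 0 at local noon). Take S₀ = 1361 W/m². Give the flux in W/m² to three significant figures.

1.04e+03 W/m²

cos θ_z = sin φ sin δ + cos φ cos δ cos h = -0.088813 + 0.852119 = 0.763306.
Flux = S₀ · cos θ_z = 1361 × 0.763306 = 1039 W/m².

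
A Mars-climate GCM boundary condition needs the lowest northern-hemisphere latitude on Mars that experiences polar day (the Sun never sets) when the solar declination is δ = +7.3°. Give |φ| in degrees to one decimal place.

Polar day requires cos H₀ = −tan φ tan δ ≤ −1, i.e. tan φ tan δ ≥ 1.
The boundary is |tan φ| · |tan δ| = 1, so |φ| = 90° − |δ| = 90° − 7.3° = 82.7° in the northern hemisphere.

|φ| = 82.7°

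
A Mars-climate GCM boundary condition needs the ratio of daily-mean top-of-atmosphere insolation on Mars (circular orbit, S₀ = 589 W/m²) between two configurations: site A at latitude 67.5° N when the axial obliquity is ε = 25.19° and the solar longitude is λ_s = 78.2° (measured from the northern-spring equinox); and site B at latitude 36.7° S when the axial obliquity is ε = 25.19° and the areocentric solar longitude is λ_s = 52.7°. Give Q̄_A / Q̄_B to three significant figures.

Q̄_A / Q̄_B ≈ 2.61

— Configuration A (φ=+67.5°):
Solar declination: sin δ = sin ε · sin λ_s = sin 25.19° × sin 78.2° = 0.41663, so δ = +24.622°.
cos H₀ = −tan(+67.5°) tan(+24.622°) = -1.1064 ≤ −1 ⇒ polar day, H₀ = π.
Bracket: H₀ sin φ sin δ + cos φ cos δ sin H₀ = 3.1416×0.92388×0.41663 + 0.38268×0.90908×0.00000 = 1.209252 + 0.000000 = 1.209252.
Q̄ = (S₀/π) × [bracket] = (589/π) × 1.209252 = 226.72 W/m².
— Configuration B (φ=-36.7°):
sin δ = sin 25.19° × sin 52.7° = 0.33857, so δ = +19.790°.
cos H₀ = −tan(-36.7°) tan(+19.790°) = 0.2682, H₀ = 1.2993 rad.
Bracket: H₀ sin φ sin δ + cos φ cos δ sin H₀ = 1.2993×-0.59763×0.33857 + 0.80178×0.94094×0.96336 = -0.262900 + 0.726785 = 0.463885.
Q̄ = (S₀/π) × [bracket] = (589/π) × 0.463885 = 86.971 W/m².
Ratio Q̄_A / Q̄_B = 226.72 / 86.971 = 2.607.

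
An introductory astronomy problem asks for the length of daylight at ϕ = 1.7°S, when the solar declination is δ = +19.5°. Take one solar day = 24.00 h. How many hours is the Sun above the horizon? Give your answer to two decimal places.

cos h₀ = −tan ϕ · tan δ = −tan(-1.7°) × tan(+19.500°) = 0.0105, so h₀ = 1.5603 rad = 89.40°.
Daylight = 2h₀/(2π) × 24.00 h = (1.5603/π) × 24.00 = 11.92 h.

11.92 h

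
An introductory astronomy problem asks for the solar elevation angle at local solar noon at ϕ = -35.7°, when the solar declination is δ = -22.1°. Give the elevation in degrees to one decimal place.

At local noon the hour angle is zero, so the zenith angle equals |ϕ − δ| = |-35.7° − (-22.100°)| = 13.600°.
Elevation = 90° − 13.600° = 76.4°.

76.4°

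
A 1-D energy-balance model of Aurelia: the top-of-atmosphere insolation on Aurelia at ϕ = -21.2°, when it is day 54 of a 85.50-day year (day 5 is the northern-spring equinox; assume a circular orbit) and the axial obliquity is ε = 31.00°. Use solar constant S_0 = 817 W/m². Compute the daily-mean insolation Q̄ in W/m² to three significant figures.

Q̄ ≈ 271 W/m²

Solar longitude: L_s = 360° × (54 − 5)/85.50 = 206.316°.
sin δ = sin 31.00° × sin 206.316° = -0.22833, so δ = -13.199°.
cos h₀ = −tan(-21.2°) tan(-13.199°) = -0.0910, h₀ = 1.6619 rad.
Bracket: h₀ sin ϕ sin δ + cos ϕ cos δ sin h₀ = 1.6619×-0.36162×-0.22833 + 0.93232×0.97358×0.99585 = 0.137221 + 0.903921 = 1.041142.
Q̄ = (S_0/π) × [bracket] = (817/π) × 1.041142 = 270.8 W/m².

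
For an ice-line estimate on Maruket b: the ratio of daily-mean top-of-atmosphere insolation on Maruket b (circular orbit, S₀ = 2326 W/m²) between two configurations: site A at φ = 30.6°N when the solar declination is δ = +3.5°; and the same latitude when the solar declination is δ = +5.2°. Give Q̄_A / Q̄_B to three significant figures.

Q̄_A / Q̄_B ≈ 0.976

— Configuration A (φ=+30.6°):
cos H₀ = −tan(+30.6°) tan(+3.500°) = -0.0362, H₀ = 1.6070 rad.
Bracket: H₀ sin φ sin δ + cos φ cos δ sin H₀ = 1.6070×0.50904×0.06105 + 0.86074×0.99813×0.99935 = 0.049941 + 0.858572 = 0.908513.
Q̄ = (S₀/π) × [bracket] = (2326/π) × 0.908513 = 672.65 W/m².
— Configuration B (φ=+30.6°):
cos H₀ = −tan(+30.6°) tan(+5.200°) = -0.0538, H₀ = 1.6246 rad.
Bracket: H₀ sin φ sin δ + cos φ cos δ sin H₀ = 1.6246×0.50904×0.09063 + 0.86074×0.99588×0.99855 = 0.074950 + 0.855951 = 0.930901.
Q̄ = (S₀/π) × [bracket] = (2326/π) × 0.930901 = 689.23 W/m².
Ratio Q̄_A / Q̄_B = 672.65 / 689.23 = 0.9759.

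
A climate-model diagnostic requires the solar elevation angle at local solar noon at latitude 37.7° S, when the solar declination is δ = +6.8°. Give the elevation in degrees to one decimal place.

At local noon the hour angle is zero, so the zenith angle equals |φ − δ| = |-37.7° − (+6.800°)| = 44.500°.
Elevation = 90° − 44.500° = 45.5°.

45.5°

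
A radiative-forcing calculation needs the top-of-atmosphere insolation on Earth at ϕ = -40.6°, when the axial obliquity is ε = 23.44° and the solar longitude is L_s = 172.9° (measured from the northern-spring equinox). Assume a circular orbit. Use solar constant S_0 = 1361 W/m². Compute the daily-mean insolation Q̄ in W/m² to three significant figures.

Solar declination: sin δ = sin ε · sin L_s = sin 23.44° × sin 172.9° = 0.04917, so δ = +2.818°.
cos h₀ = −tan(-40.6°) tan(+2.818°) = 0.0422, h₀ = 1.5286 rad.
Bracket: h₀ sin ϕ sin δ + cos ϕ cos δ sin h₀ = 1.5286×-0.65077×0.04917 + 0.75927×0.99879×0.99911 = -0.048913 + 0.757676 = 0.708763.
Q̄ = (S_0/π) × [bracket] = (1361/π) × 0.708763 = 307.1 W/m².

Q̄ ≈ 307 W/m²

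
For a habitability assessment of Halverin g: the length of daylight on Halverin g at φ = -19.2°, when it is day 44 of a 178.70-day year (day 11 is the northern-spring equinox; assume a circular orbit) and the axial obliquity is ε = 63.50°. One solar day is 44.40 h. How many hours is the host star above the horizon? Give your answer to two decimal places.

Solar longitude: λ_s = 360° × (44 − 11)/178.70 = 66.480°.
sin δ = sin 63.50° × sin 66.480° = 0.82058, so δ = +55.143°.
cos H₀ = −tan φ · tan δ = −tan(-19.2°) × tan(+55.143°) = 0.5000, so H₀ = 1.0472 rad = 60.00°.
Daylight = 2H₀/(2π) × 44.40 h = (1.0472/π) × 44.40 = 14.80 h.

14.80 h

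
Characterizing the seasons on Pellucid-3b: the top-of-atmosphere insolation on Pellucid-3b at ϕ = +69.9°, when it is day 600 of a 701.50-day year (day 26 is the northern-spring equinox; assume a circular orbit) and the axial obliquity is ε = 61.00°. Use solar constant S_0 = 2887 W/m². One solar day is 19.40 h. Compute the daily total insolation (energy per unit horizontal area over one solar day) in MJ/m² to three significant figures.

Solar longitude: L_s = 360° × (600 − 26)/701.50 = 294.569°.
sin δ = sin 61.00° × sin 294.569° = -0.79543, so δ = -52.696°.
cos h₀ = −tan(+69.9°) tan(-52.696°) = 3.5866 ≥ 1 ⇒ polar night, h₀ = 0 and Q̄ = 0.
Daily total = Q̄ × 19.40 h × 3600 s/h = 0.00 MJ/m².

0.00 MJ/m²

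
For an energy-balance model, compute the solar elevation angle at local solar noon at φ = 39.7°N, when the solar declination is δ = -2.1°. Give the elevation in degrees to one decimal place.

48.2°

At local noon the hour angle is zero, so the zenith angle equals |φ − δ| = |+39.7° − (-2.100°)| = 41.800°.
Elevation = 90° − 41.800° = 48.2°.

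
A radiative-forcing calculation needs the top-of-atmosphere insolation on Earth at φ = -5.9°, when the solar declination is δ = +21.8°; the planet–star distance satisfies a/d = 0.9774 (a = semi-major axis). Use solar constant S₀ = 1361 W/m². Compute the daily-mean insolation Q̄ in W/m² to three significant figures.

cos H₀ = −tan(-5.9°) tan(+21.800°) = 0.0413, H₀ = 1.5295 rad.
Bracket: H₀ sin φ sin δ + cos φ cos δ sin H₀ = 1.5295×-0.10279×0.37137 + 0.99470×0.92849×0.99915 = -0.058386 + 0.922784 = 0.864398.
Inverse-square distance factor (a/d)² = 0.9774² = 0.955311.
Q̄ = (S₀/π) × 0.955311 × [bracket] = (1361/π) × 0.955311 × 0.864398 = 357.7 W/m².

Q̄ ≈ 358 W/m²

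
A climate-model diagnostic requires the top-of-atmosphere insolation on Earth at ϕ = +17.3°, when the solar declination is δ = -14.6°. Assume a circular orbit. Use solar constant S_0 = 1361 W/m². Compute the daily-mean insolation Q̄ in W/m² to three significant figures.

cos h₀ = −tan(+17.3°) tan(-14.600°) = 0.0811, h₀ = 1.4896 rad.
Bracket: h₀ sin ϕ sin δ + cos ϕ cos δ sin h₀ = 1.4896×0.29737×-0.25207 + 0.95476×0.96771×0.99670 = -0.111658 + 0.920882 = 0.809224.
Q̄ = (S_0/π) × [bracket] = (1361/π) × 0.809224 = 350.6 W/m².

Q̄ ≈ 351 W/m²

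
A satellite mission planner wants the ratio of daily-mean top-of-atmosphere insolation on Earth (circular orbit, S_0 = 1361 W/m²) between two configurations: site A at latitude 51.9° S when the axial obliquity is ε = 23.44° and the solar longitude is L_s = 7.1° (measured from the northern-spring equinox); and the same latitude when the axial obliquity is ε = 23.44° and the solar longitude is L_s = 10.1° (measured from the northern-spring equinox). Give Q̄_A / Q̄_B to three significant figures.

— Configuration A (ϕ=-51.9°):
Solar declination: sin δ = sin ε · sin L_s = sin 23.44° × sin 7.1° = 0.04917, so δ = +2.818°.
cos h₀ = −tan(-51.9°) tan(+2.818°) = 0.0628, h₀ = 1.5080 rad.
Bracket: h₀ sin ϕ sin δ + cos ϕ cos δ sin h₀ = 1.5080×-0.78694×0.04917 + 0.61704×0.99879×0.99803 = -0.058350 + 0.615079 = 0.556729.
Q̄ = (S_0/π) × [bracket] = (1361/π) × 0.556729 = 241.19 W/m².
— Configuration B (ϕ=-51.9°):
Solar declination: sin δ = sin ε · sin L_s = sin 23.44° × sin 10.1° = 0.06976, so δ = +4.000°.
cos h₀ = −tan(-51.9°) tan(+4.000°) = 0.0892, h₀ = 1.4815 rad.
Bracket: h₀ sin ϕ sin δ + cos ϕ cos δ sin h₀ = 1.4815×-0.78694×0.06976 + 0.61704×0.99756×0.99602 = -0.081330 + 0.613085 = 0.531755.
Q̄ = (S_0/π) × [bracket] = (1361/π) × 0.531755 = 230.37 W/m².
Ratio Q̄_A / Q̄_B = 241.19 / 230.37 = 1.047.

Q̄_A / Q̄_B ≈ 1.05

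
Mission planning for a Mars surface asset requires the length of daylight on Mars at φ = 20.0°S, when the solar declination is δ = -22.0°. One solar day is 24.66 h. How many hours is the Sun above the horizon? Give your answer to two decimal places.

13.49 h

cos H₀ = −tan φ · tan δ = −tan(-20.0°) × tan(-22.000°) = -0.1471, so H₀ = 1.7184 rad = 98.46°.
Daylight = 2H₀/(2π) × 24.66 h = (1.7184/π) × 24.66 = 13.49 h.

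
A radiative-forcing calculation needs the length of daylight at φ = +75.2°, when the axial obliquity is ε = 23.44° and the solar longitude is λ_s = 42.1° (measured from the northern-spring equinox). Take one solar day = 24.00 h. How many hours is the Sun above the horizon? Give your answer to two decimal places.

24.00 h

Solar declination: sin δ = sin ε · sin λ_s = sin 23.44° × sin 42.1° = 0.26669, so δ = +15.467°.
Sunrise equation: cos H₀ = −tan φ · tan δ = -1.0473 ≤ −1, so the Sun never sets (polar day) and H₀ = π.
Daylight = 2H₀/(2π) × 24.00 h = (3.1416/π) × 24.00 = 24.00 h.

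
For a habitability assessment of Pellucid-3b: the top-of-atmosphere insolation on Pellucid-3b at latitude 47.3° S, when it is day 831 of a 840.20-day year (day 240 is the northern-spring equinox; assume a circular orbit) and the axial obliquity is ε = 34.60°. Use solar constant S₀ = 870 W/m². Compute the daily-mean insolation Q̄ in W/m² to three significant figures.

Q̄ ≈ 372 W/m²

Solar longitude: λ_s = 360° × (831 − 240)/840.20 = 253.225°.
sin δ = sin 34.60° × sin 253.225° = -0.54368, so δ = -32.935°.
cos H₀ = −tan(-47.3°) tan(-32.935°) = -0.7020, H₀ = 2.3490 rad.
Bracket: H₀ sin φ sin δ + cos φ cos δ sin H₀ = 2.3490×-0.73491×-0.54368 + 0.67816×0.83929×0.71218 = 0.938557 + 0.405354 = 1.343911.
Q̄ = (S₀/π) × [bracket] = (870/π) × 1.343911 = 372.2 W/m².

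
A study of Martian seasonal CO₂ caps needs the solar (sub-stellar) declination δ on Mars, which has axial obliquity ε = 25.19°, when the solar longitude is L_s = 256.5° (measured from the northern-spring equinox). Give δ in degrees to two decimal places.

δ = -24.45°

sin δ = sin ε · sin L_s = sin 25.19° × sin 256.5° = -0.413861.
δ = arcsin(-0.413861) = -24.45°.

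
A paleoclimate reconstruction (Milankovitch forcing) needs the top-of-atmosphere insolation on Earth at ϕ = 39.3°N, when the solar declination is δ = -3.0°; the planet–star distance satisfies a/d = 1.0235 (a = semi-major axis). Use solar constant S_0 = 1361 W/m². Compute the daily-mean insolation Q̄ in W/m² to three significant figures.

cos h₀ = −tan(+39.3°) tan(-3.000°) = 0.0429, h₀ = 1.5279 rad.
Bracket: h₀ sin ϕ sin δ + cos ϕ cos δ sin h₀ = 1.5279×0.63338×-0.05234 + 0.77384×0.99863×0.99908 = -0.050652 + 0.772069 = 0.721417.
Inverse-square distance factor (a/d)² = 1.0235² = 1.047552.
Q̄ = (S_0/π) × 1.047552 × [bracket] = (1361/π) × 1.047552 × 0.721417 = 327.4 W/m².

Q̄ ≈ 327 W/m²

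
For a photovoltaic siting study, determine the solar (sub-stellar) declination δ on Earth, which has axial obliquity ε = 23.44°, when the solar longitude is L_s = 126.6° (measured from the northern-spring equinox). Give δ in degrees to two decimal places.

δ = +18.62°

sin δ = sin ε · sin L_s = sin 23.44° × sin 126.6° = 0.319352.
δ = arcsin(0.319352) = +18.62°.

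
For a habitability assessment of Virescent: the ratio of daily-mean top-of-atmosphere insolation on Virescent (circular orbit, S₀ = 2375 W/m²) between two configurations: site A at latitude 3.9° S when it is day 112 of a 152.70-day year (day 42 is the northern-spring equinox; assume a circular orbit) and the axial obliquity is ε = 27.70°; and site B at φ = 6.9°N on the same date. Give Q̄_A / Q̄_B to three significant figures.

Q̄_A / Q̄_B ≈ 0.970

— Configuration A (φ=-3.9°):
Solar longitude: λ_s = 360° × (112 − 42)/152.70 = 165.029°.
sin δ = sin 27.70° × sin 165.029° = 0.12008, so δ = +6.897°.
cos H₀ = −tan(-3.9°) tan(+6.897°) = 0.0082, H₀ = 1.5626 rad.
Bracket: H₀ sin φ sin δ + cos φ cos δ sin H₀ = 1.5626×-0.06802×0.12008 + 0.99768×0.99276×0.99997 = -0.012763 + 0.990427 = 0.977664.
Q̄ = (S₀/π) × [bracket] = (2375/π) × 0.977664 = 739.10 W/m².
— Configuration B (φ=+6.9°):
cos H₀ = −tan(+6.9°) tan(+6.897°) = -0.0146, H₀ = 1.5854 rad.
Bracket: H₀ sin φ sin δ + cos φ cos δ sin H₀ = 1.5854×0.12014×0.12008 + 0.99276×0.99276×0.99989 = 0.022872 + 0.985464 = 1.008336.
Q̄ = (S₀/π) × [bracket] = (2375/π) × 1.008336 = 762.29 W/m².
Ratio Q̄_A / Q̄_B = 739.10 / 762.29 = 0.9696.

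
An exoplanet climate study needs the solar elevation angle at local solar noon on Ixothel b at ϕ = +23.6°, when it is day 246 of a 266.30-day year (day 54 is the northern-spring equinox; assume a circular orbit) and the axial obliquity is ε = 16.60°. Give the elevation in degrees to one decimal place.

50.1°

Solar longitude: L_s = 360° × (246 − 54)/266.30 = 259.557°.
sin δ = sin 16.60° × sin 259.557° = -0.28096, so δ = -16.317°.
At local noon the hour angle is zero, so the zenith angle equals |ϕ − δ| = |+23.6° − (-16.317°)| = 39.917°.
Elevation = 90° − 39.917° = 50.1°.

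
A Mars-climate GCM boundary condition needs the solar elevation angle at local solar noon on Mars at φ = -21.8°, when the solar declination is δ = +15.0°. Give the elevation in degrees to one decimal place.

53.2°

At local noon the hour angle is zero, so the zenith angle equals |φ − δ| = |-21.8° − (+15.000°)| = 36.800°.
Elevation = 90° − 36.800° = 53.2°.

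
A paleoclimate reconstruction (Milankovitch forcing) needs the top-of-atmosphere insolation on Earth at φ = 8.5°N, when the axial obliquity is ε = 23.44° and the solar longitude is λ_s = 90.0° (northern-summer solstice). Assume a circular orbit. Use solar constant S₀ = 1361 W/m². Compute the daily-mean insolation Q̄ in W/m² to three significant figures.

Solar declination: sin δ = sin ε · sin λ_s = sin 23.44° × sin 90.0° = 0.39779, so δ = +23.440°.
cos H₀ = −tan(+8.5°) tan(+23.440°) = -0.0648, H₀ = 1.6356 rad.
Bracket: H₀ sin φ sin δ + cos φ cos δ sin H₀ = 1.6356×0.14781×0.39779 + 0.98902×0.91748×0.99790 = 0.096169 + 0.905501 = 1.001670.
Q̄ = (S₀/π) × [bracket] = (1361/π) × 1.001670 = 433.9 W/m².

Q̄ ≈ 434 W/m²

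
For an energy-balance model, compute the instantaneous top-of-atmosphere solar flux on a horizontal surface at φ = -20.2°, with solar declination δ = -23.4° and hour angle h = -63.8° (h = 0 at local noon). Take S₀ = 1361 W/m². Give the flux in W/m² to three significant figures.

704 W/m²

cos θ_z = sin φ sin δ + cos φ cos δ cos h = 0.137134 + 0.380272 = 0.517406.
Flux = S₀ · cos θ_z = 1361 × 0.517406 = 704.2 W/m².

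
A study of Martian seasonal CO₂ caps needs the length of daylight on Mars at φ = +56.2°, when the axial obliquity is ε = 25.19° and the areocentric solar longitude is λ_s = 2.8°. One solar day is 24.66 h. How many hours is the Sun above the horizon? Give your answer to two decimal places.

sin δ = sin 25.19° × sin 2.8° = 0.02079, so δ = +1.191°.
cos H₀ = −tan φ · tan δ = −tan(+56.2°) × tan(+1.191°) = -0.0311, so H₀ = 1.6019 rad = 91.78°.
Daylight = 2H₀/(2π) × 24.66 h = (1.6019/π) × 24.66 = 12.57 h.

12.57 h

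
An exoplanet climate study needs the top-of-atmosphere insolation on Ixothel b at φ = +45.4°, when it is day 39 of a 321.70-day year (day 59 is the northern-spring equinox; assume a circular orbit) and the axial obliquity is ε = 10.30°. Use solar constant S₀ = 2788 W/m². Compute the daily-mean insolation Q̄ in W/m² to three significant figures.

Q̄ ≈ 556 W/m²

Solar longitude: λ_s = 360° × (39 − 59)/321.70 = -22.381°, i.e. -22.381° + 360° = 337.619°.
sin δ = sin 10.30° × sin 337.619° = -0.06808, so δ = -3.904°.
cos H₀ = −tan(+45.4°) tan(-3.904°) = 0.0692, H₀ = 1.5015 rad.
Bracket: H₀ sin φ sin δ + cos φ cos δ sin H₀ = 1.5015×0.71203×-0.06808 + 0.70215×0.99768×0.99760 = -0.072785 + 0.698840 = 0.626055.
Q̄ = (S₀/π) × [bracket] = (2788/π) × 0.626055 = 555.6 W/m².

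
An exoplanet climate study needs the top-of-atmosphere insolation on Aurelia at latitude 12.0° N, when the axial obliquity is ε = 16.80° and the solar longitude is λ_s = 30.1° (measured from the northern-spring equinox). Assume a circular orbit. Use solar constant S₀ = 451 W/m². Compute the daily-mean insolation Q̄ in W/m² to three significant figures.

Q̄ ≈ 146 W/m²

Solar declination: sin δ = sin ε · sin λ_s = sin 16.80° × sin 30.1° = 0.14495, so δ = +8.335°.
cos H₀ = −tan(+12.0°) tan(+8.335°) = -0.0311, H₀ = 1.6019 rad.
Bracket: H₀ sin φ sin δ + cos φ cos δ sin H₀ = 1.6019×0.20791×0.14495 + 0.97815×0.98944×0.99952 = 0.048276 + 0.967356 = 1.015632.
Q̄ = (S₀/π) × [bracket] = (451/π) × 1.015632 = 145.8 W/m².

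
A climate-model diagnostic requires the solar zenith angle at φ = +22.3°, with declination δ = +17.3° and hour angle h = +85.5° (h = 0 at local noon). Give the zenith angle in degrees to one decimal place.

cos θ_z = sin φ sin δ + cos φ cos δ cos h = 0.112841 + 0.069307 = 0.182148.
θ_z = arccos(0.182148) = 79.5°.

θ_z = 79.5°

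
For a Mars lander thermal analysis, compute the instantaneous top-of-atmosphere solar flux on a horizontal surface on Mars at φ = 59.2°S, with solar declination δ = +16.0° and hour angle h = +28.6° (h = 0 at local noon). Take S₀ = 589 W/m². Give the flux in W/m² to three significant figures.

115 W/m²

cos θ_z = sin φ sin δ + cos φ cos δ cos h = -0.236761 + 0.432150 = 0.195389.
Flux = S₀ · cos θ_z = 589 × 0.195389 = 115.1 W/m².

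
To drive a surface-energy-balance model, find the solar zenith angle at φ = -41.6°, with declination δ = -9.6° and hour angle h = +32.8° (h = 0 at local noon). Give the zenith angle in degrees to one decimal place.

θ_z = 43.1°

cos θ_z = sin φ sin δ + cos φ cos δ cos h = 0.110722 + 0.619772 = 0.730494.
θ_z = arccos(0.730494) = 43.1°.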